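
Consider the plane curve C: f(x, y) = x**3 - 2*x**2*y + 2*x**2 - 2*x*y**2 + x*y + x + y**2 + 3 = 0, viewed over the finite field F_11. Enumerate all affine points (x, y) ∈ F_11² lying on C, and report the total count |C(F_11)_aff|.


Affine F_11-points: {(4, 3), (4, 4), (5, 3), (6, 0), (6, 1), (6, 2), (6, 3), (6, 4), (6, 5), (6, 6), (6, 7), (6, 8), (6, 9), (6, 10), (7, 0), (7, 4), (8, 7), (9, 6), (9, 7)}; count = 19.

For each of the 121 pairs (x, y) ∈ F_11², evaluate f(x, y) mod 11. Record the zeros.
  x = 0: [0↦3, 1↦4, 2↦7, 3↦1, 4↦8, 5↦6, 6↦6, 7↦8, 8↦1, 9↦7, 10↦4]  zeros at y ∈ ∅
  x = 1: [0↦7, 1↦5, 2↦1, 3↦6, 4↦9, 5↦10, 6↦9, 7↦6, 8↦1, 9↦5, 10↦7]  zeros at y ∈ ∅
  x = 2: [0↦10, 1↦1, 2↦8, 3↦9, 4↦4, 5↦4, 6↦9, 7↦8, 8↦1, 9↦10, 10↦2]  zeros at y ∈ ∅
  x = 3: [0↦7, 1↦9, 2↦1, 3↦5, 4↦10, 5↦5, 6↦1, 7↦9, 8↦7, 9↦6, 10↦6]  zeros at y ∈ ∅
  x = 4: [0↦4, 1↦2, 2↦8, 3↦0, 4↦0, 5↦8, 6↦2, 7↦4, 8↦3, 9↦10, 10↦3]  zeros at y ∈ {3, 4}
  x = 5: [0↦7, 1↦8, 2↦2, 3↦0, 4↦2, 5↦8, 6↦7, 7↦10, 8↦6, 9↦6, 10↦10]  zeros at y ∈ {3}
  x = 6: [0↦0, 1↦0, 2↦0, 3↦0, 4↦0, 5↦0, 6↦0, 7↦0, 8↦0, 9↦0, 10↦0]  zeros at y ∈ {0, 1, 2, 3, 4, 5, 6, 7, 8, 9, 10}
  x = 7: [0↦0, 1↦6, 2↦8, 3↦6, 4↦0, 5↦1, 6↦9, 7↦2, 8↦2, 9↦9, 10↦1]  zeros at y ∈ {0, 4}
  x = 8: [0↦2, 1↦10, 2↦10, 3↦2, 4↦8, 5↦6, 6↦7, 7↦0, 8↦7, 9↦6, 10↦8]  zeros at y ∈ {7}
  x = 9: [0↦1, 1↦7, 2↦1, 3↦5, 4↦8, 5↦10, 6↦0, 7↦0, 8↦10, 9↦8, 10↦5]  zeros at y ∈ {6, 7}
  x = 10: [0↦3, 1↦3, 2↦9, 3↦10, 4↦6, 5↦8, 6↦5, 7↦8, 8↦6, 9↦10, 10↦9]  zeros at y ∈ ∅
Collecting zeros: affine points = {(4, 3), (4, 4), (5, 3), (6, 0), (6, 1), (6, 2), (6, 3), (6, 4), (6, 5), (6, 6), (6, 7), (6, 8), (6, 9), (6, 10), (7, 0), (7, 4), (8, 7), (9, 6), (9, 7)}.
Total count |C(F_11)_aff| = 19.


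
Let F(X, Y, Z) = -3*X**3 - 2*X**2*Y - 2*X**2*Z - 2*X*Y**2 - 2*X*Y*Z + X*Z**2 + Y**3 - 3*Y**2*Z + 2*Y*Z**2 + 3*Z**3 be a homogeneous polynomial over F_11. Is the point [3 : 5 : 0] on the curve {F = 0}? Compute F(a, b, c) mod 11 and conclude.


F(3,5,0) ≡ 2 (mod 11); P is NOT on the curve.

Evaluate F(3, 5, 0) term-by-term (mod 11).
  -3*X**3 ↦ -3·27·1·1 = -81
  -2*X**2*Y ↦ -2·9·5·1 = -90
  -2*X**2*Z ↦ -2·9·1·0 = 0
  -2*X*Y**2 ↦ -2·3·25·1 = -150
  -2*X*Y*Z ↦ -2·3·5·0 = 0
  X*Z**2 ↦ 1·3·1·0 = 0
  Y**3 ↦ 1·1·125·1 = 125
  -3*Y**2*Z ↦ -3·1·25·0 = 0
  2*Y*Z**2 ↦ 2·1·5·0 = 0
  3*Z**3 ↦ 3·1·1·0 = 0
Sum: F(3, 5, 0) = (-81) + (-90) + (0) + (-150) + (0) + (0) + (125) + (0) + (0) + (0) = -196.
Reducing mod 11: -196 ≡ 2 (mod 11).
Since F(a, b, c) ≡ 2 ≠ 0 (mod 11), P does NOT lie on the curve.


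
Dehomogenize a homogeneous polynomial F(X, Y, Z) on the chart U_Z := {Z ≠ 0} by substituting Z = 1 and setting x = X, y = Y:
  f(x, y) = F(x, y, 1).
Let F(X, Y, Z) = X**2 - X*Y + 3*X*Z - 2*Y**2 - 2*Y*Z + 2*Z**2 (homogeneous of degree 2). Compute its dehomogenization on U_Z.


f(x, y) = x**2 - x*y + 3*x - 2*y**2 - 2*y + 2

On U_Z we set Z = 1. Each monomial c·X^i·Y^j·Z^k in F becomes c·x^i·y^j·1^k = c·x^i·y^j.
Substituting Z = 1: F(X, Y, 1) = x**2 - x*y + 3*x - 2*y**2 - 2*y + 2.
Note: deg(f) ≤ deg(F) = 2; strict inequality happens when F is divisible by Z (lost terms).


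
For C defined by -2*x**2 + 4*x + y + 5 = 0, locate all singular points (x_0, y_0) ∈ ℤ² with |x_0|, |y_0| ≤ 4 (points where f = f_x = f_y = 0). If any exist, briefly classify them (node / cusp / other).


No singular points in the scanned grid; C is smooth there.

Compute partial derivatives:
  f_x = 4 - 4*x.
  f_y = 1.
f_y = 1 is a nonzero constant, so f_y never vanishes: no point (x, y) can satisfy f = f_x = f_y = 0. In particular no (x, y) ∈ {−4, ..., 4}² is singular; the curve is smooth.


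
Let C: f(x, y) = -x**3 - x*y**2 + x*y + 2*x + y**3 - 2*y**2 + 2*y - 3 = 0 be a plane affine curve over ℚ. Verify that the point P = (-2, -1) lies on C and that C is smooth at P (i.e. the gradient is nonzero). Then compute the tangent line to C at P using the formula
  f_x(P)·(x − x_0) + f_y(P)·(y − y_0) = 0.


Tangent line at P: -12*x + 3*y - 21 = 0.

Step 1: f(-2, -1) = 0, so P lies on C.
Step 2: partial derivatives
  f_x(x, y) = -3*x**2 - y**2 + y + 2, f_y(x, y) = -2*x*y + x + 3*y**2 - 4*y + 2.
  f_x(P) = -12, f_y(P) = 3 (gradient nonzero, so P is smooth).
Step 3: tangent line at P: -12·(x − -2) + 3·(y − -1) = 0.
Expanding: -12*x + 3*y - 21 = 0.


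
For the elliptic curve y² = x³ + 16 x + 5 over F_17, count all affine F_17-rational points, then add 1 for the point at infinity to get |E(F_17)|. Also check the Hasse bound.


Affine points = {(7, 1), (7, 16), (8, 4), (8, 13), (10, 3), (10, 14), (11, 4), (11, 13), (12, 2), (12, 15), (13, 8), (13, 9), (14, 7), (14, 10), (15, 4), (15, 13)}; affine count = 16; |E(F_17)| = 17.

Discriminant check: Δ ∝ 4a³ + 27b² = 4·16³ + 27·5² = 4·4096 + 27·25 ≡ 8 (mod 17). Nonzero ⇒ E is nonsingular.
For each x ∈ F_17, compute rhs = x³ + 16·x + 5 mod 17, then count y ∈ F_17 with y² ≡ rhs.
  x = 0: rhs = 5, matching y values: none (0 points).
  x = 1: rhs = 5, matching y values: none (0 points).
  x = 2: rhs = 11, matching y values: none (0 points).
  x = 3: rhs = 12, matching y values: none (0 points).
  x = 4: rhs = 14, matching y values: none (0 points).
  x = 5: rhs = 6, matching y values: none (0 points).
  x = 6: rhs = 11, matching y values: none (0 points).
  x = 7: rhs = 1, matching y values: 1, 16 (2 points).
  x = 8: rhs = 16, matching y values: 4, 13 (2 points).
  x = 9: rhs = 11, matching y values: none (0 points).
  x = 10: rhs = 9, matching y values: 3, 14 (2 points).
  x = 11: rhs = 16, matching y values: 4, 13 (2 points).
  x = 12: rhs = 4, matching y values: 2, 15 (2 points).
  x = 13: rhs = 13, matching y values: 8, 9 (2 points).
  x = 14: rhs = 15, matching y values: 7, 10 (2 points).
  x = 15: rhs = 16, matching y values: 4, 13 (2 points).
  x = 16: rhs = 5, matching y values: none (0 points).
Total affine count: 16.
Full point count |E(F_17)| = 16 + 1 = 17.
Hasse bound: |17 − (17+1)| = |-1| = 1 ≤ 2√17 ≈ 8.2462 ✓.


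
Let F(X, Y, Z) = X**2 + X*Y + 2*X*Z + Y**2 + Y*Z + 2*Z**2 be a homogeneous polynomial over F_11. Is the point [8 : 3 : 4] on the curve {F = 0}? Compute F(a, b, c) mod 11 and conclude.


F(8,3,4) ≡ 7 (mod 11); P is NOT on the curve.

Evaluate F(8, 3, 4) term-by-term (mod 11).
  X**2 ↦ 1·64·1·1 = 64
  X*Y ↦ 1·8·3·1 = 24
  2*X*Z ↦ 2·8·1·4 = 64
  Y**2 ↦ 1·1·9·1 = 9
  Y*Z ↦ 1·1·3·4 = 12
  2*Z**2 ↦ 2·1·1·16 = 32
Sum: F(8, 3, 4) = (64) + (24) + (64) + (9) + (12) + (32) = 205.
Reducing mod 11: 205 ≡ 7 (mod 11).
Since F(a, b, c) ≡ 7 ≠ 0 (mod 11), P does NOT lie on the curve.


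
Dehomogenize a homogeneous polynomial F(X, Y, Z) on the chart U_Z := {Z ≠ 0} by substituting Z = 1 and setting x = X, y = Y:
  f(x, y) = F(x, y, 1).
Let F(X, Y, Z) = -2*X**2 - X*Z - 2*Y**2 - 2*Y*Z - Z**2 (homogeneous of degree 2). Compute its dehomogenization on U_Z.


f(x, y) = -2*x**2 - x - 2*y**2 - 2*y - 1

On U_Z we set Z = 1. Each monomial c·X^i·Y^j·Z^k in F becomes c·x^i·y^j·1^k = c·x^i·y^j.
Substituting Z = 1: F(X, Y, 1) = -2*x**2 - x - 2*y**2 - 2*y - 1.
Note: deg(f) ≤ deg(F) = 2; strict inequality happens when F is divisible by Z (lost terms).


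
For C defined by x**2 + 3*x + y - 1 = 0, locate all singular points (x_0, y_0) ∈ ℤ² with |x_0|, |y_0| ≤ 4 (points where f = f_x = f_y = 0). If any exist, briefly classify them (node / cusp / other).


No singular points in the scanned grid; C is smooth there.

Compute partial derivatives:
  f_x = 2*x + 3.
  f_y = 1.
f_y = 1 is a nonzero constant, so f_y never vanishes: no point (x, y) can satisfy f = f_x = f_y = 0. In particular no (x, y) ∈ {−4, ..., 4}² is singular; the curve is smooth.


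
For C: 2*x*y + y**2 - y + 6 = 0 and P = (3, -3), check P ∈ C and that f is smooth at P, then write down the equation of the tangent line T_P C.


Tangent line at P: -6*x - y + 15 = 0.

Step 1: f(3, -3) = 0, so P lies on C.
Step 2: partial derivatives
  f_x(x, y) = 2*y, f_y(x, y) = 2*x + 2*y - 1.
  f_x(P) = -6, f_y(P) = -1 (gradient nonzero, so P is smooth).
Step 3: tangent line at P: -6·(x − 3) + -1·(y − -3) = 0.
Expanding: -6*x - y + 15 = 0.


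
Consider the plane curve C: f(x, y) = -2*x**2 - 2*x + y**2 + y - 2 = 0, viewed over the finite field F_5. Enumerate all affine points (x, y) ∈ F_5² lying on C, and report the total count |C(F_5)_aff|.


Affine F_5-points: {(0, 1), (0, 3), (1, 2), (3, 2), (4, 1), (4, 3)}; count = 6.

For each of the 25 pairs (x, y) ∈ F_5², evaluate f(x, y) mod 5. Record the zeros.
  x = 0: [0↦3, 1↦0, 2↦4, 3↦0, 4↦3]  zeros at y ∈ {1, 3}
  x = 1: [0↦4, 1↦1, 2↦0, 3↦1, 4↦4]  zeros at y ∈ {2}
  x = 2: [0↦1, 1↦3, 2↦2, 3↦3, 4↦1]  zeros at y ∈ ∅
  x = 3: [0↦4, 1↦1, 2↦0, 3↦1, 4↦4]  zeros at y ∈ {2}
  x = 4: [0↦3, 1↦0, 2↦4, 3↦0, 4↦3]  zeros at y ∈ {1, 3}
Collecting zeros: affine points = {(0, 1), (0, 3), (1, 2), (3, 2), (4, 1), (4, 3)}.
Total count |C(F_5)_aff| = 6.


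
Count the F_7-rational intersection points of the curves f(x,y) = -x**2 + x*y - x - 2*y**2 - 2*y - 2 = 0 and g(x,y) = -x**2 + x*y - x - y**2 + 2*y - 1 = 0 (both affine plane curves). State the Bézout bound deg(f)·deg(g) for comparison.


Common zeros: ∅; count = 0; Bézout bound = 4.

deg(f) = 2, deg(g) = 2, so Bézout bound = 4.
Scan x ∈ F_7. For each x, list the y ∈ F_7 with f(x, y) ≡ 0 and those with g(x, y) ≡ 0 (mod 7); the common zeros in that column are the intersection.
  x = 0: f ≡ 0 at y ∈ {2, 4}; g ≡ 0 at y ∈ {1}; common: ∅.
  x = 1: f ≡ 0 at y ∈ {1, 2}; g ≡ 0 at y ∈ {4, 6}; common: ∅.
  x = 2: f ≡ 0 at y ∈ ∅; g ≡ 0 at y ∈ {0, 4}; common: ∅.
  x = 3: f ≡ 0 at y ∈ {0, 4}; g ≡ 0 at y ∈ {2, 3}; common: ∅.
  x = 4: f ≡ 0 at y ∈ ∅; g ≡ 0 at y ∈ {0, 6}; common: ∅.
  x = 5: f ≡ 0 at y ∈ ∅; g ≡ 0 at y ∈ {2, 5}; common: ∅.
  x = 6: f ≡ 0 at y ∈ {1}; g ≡ 0 at y ∈ {3, 5}; common: ∅.
Collecting: common zeros = ∅, so the count is 0.
Comparison with the Bézout bound: 0 ≤ 4 = deg(f)·deg(g), as expected for curves with no common component (the affine F_7-count falls short of the bound because intersections may lie at infinity, over extension fields, or carry multiplicity).


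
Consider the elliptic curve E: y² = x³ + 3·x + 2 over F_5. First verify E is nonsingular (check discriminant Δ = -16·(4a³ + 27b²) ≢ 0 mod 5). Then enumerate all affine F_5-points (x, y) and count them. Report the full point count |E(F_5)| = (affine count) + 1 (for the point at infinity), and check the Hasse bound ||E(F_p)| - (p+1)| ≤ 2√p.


Affine points = {(1, 1), (1, 4), (2, 1), (2, 4)}; affine count = 4; |E(F_5)| = 5.

Discriminant check: Δ ∝ 4a³ + 27b² = 4·3³ + 27·2² = 4·27 + 27·4 ≡ 1 (mod 5). Nonzero ⇒ E is nonsingular.
For each x ∈ F_5, compute rhs = x³ + 3·x + 2 mod 5, then count y ∈ F_5 with y² ≡ rhs.
  x = 0: rhs = 2, matching y values: none (0 points).
  x = 1: rhs = 1, matching y values: 1, 4 (2 points).
  x = 2: rhs = 1, matching y values: 1, 4 (2 points).
  x = 3: rhs = 3, matching y values: none (0 points).
  x = 4: rhs = 3, matching y values: none (0 points).
Total affine count: 4.
Full point count |E(F_5)| = 4 + 1 = 5.
Hasse bound: |5 − (5+1)| = |-1| = 1 ≤ 2√5 ≈ 4.4721 ✓.


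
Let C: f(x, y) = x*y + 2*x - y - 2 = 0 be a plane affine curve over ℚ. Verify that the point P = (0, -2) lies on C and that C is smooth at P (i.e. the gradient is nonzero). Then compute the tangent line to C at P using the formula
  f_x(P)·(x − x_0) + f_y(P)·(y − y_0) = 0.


Tangent line at P: -y - 2 = 0.

Step 1: f(0, -2) = 0, so P lies on C.
Step 2: partial derivatives
  f_x(x, y) = y + 2, f_y(x, y) = x - 1.
  f_x(P) = 0, f_y(P) = -1 (gradient nonzero, so P is smooth).
Step 3: tangent line at P: 0·(x − 0) + -1·(y − -2) = 0.
Expanding: -y - 2 = 0.


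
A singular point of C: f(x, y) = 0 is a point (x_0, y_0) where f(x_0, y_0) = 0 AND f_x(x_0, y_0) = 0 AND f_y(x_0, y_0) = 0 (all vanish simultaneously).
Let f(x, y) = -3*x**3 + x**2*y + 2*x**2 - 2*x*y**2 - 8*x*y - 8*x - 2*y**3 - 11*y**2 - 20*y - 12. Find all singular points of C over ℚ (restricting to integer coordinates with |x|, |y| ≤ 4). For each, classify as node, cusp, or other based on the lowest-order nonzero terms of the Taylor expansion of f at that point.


Singular points: {(0, -2)}; classification: cusp.

Compute partial derivatives:
  f_x = -9*x**2 + 2*x*y + 4*x - 2*y**2 - 8*y - 8.
  f_y = x**2 - 4*x*y - 8*x - 6*y**2 - 22*y - 20.
Scan x_0 ∈ {−4, ..., 4}. For each x_0, f_y(x_0, y) is a polynomial in y; find its integer roots y ∈ {−4, ..., 4}, then test f_x and f at those candidates.
  x = -4: f_y(-4, y) = -6*y**2 - 6*y + 28; no integer root y with |y| ≤ 4.
  x = -3: f_y(-3, y) = -6*y**2 - 10*y + 13; no integer root y with |y| ≤ 4.
  x = -2: f_y(-2, y) = -6*y**2 - 14*y; vanishes at y ∈ {0}. (-2, 0): f_x = -52 ≠ 0.
  x = -1: f_y(-1, y) = -6*y**2 - 18*y - 11; no integer root y with |y| ≤ 4.
  x = 0: f_y(0, y) = -6*y**2 - 22*y - 20; vanishes at y ∈ {-2}. (0, -2): f_x = 0, f = 0 — SINGULAR.
  x = 1: f_y(1, y) = -6*y**2 - 26*y - 27; no integer root y with |y| ≤ 4.
  x = 2: f_y(2, y) = -6*y**2 - 30*y - 32; no integer root y with |y| ≤ 4.
  x = 3: f_y(3, y) = -6*y**2 - 34*y - 35; no integer root y with |y| ≤ 4.
  x = 4: f_y(4, y) = -6*y**2 - 38*y - 36; no integer root y with |y| ≤ 4.
Only singular point on the grid: (0, -2).
Classify: substitute x = 0 + u, y = -2 + v and expand: f = -3*u**3 + u**2*v - 2*u*v**2 - 2*v**3 + v**2.
No constant or linear terms (consistent with a singular point). Quadratic part: v**2. Cubic part: -3*u**3 + u**2*v - 2*u*v**2 - 2*v**3.
The quadratic part v**2 is a perfect square, so there is a single (double) tangent line v = 0, i.e. y = -2. Restricting the cubic part to that line (v = 0) leaves -3*u**3 ≠ 0, so f is not divisible by v and the branch is v² ≈ 3*u**3 to lowest order — this is a cusp.
Classification: cusp.


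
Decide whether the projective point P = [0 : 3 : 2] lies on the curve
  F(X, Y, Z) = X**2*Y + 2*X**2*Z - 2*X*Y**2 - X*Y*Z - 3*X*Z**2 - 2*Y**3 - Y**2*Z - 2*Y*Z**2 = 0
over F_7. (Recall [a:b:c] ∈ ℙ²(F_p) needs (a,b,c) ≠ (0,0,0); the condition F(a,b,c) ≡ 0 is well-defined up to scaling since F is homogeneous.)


F(0,3,2) ≡ 2 (mod 7); P is NOT on the curve.

Evaluate F(0, 3, 2) term-by-term (mod 7).
  X**2*Y ↦ 1·0·3·1 = 0
  2*X**2*Z ↦ 2·0·1·2 = 0
  -2*X*Y**2 ↦ -2·0·9·1 = 0
  -X*Y*Z ↦ -1·0·3·2 = 0
  -3*X*Z**2 ↦ -3·0·1·4 = 0
  -2*Y**3 ↦ -2·1·27·1 = -54
  -Y**2*Z ↦ -1·1·9·2 = -18
  -2*Y*Z**2 ↦ -2·1·3·4 = -24
Sum: F(0, 3, 2) = (0) + (0) + (0) + (0) + (0) + (-54) + (-18) + (-24) = -96.
Reducing mod 7: -96 ≡ 2 (mod 7).
Since F(a, b, c) ≡ 2 ≠ 0 (mod 7), P does NOT lie on the curve.


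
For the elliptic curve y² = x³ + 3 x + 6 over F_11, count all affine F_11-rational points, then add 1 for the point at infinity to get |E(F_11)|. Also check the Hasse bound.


Affine points = {(2, 3), (2, 8), (3, 3), (3, 8), (4, 4), (4, 7), (5, 5), (5, 6), (6, 3), (6, 8), (8, 5), (8, 6), (9, 5), (9, 6)}; affine count = 14; |E(F_11)| = 15.

Discriminant check: Δ ∝ 4a³ + 27b² = 4·3³ + 27·6² = 4·27 + 27·36 ≡ 2 (mod 11). Nonzero ⇒ E is nonsingular.
For each x ∈ F_11, compute rhs = x³ + 3·x + 6 mod 11, then count y ∈ F_11 with y² ≡ rhs.
  x = 0: rhs = 6, matching y values: none (0 points).
  x = 1: rhs = 10, matching y values: none (0 points).
  x = 2: rhs = 9, matching y values: 3, 8 (2 points).
  x = 3: rhs = 9, matching y values: 3, 8 (2 points).
  x = 4: rhs = 5, matching y values: 4, 7 (2 points).
  x = 5: rhs = 3, matching y values: 5, 6 (2 points).
  x = 6: rhs = 9, matching y values: 3, 8 (2 points).
  x = 7: rhs = 7, matching y values: none (0 points).
  x = 8: rhs = 3, matching y values: 5, 6 (2 points).
  x = 9: rhs = 3, matching y values: 5, 6 (2 points).
  x = 10: rhs = 2, matching y values: none (0 points).
Total affine count: 14.
Full point count |E(F_11)| = 14 + 1 = 15.
Hasse bound: |15 − (11+1)| = |3| = 3 ≤ 2√11 ≈ 6.6332 ✓.


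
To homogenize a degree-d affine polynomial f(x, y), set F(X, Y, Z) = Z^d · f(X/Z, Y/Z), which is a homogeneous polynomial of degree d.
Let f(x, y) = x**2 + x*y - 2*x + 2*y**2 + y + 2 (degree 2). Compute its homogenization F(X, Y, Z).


F(X, Y, Z) = X**2 + X*Y - 2*X*Z + 2*Y**2 + Y*Z + 2*Z**2

deg(f) = 2.
Substitute x = X/Z, y = Y/Z into f, then multiply by Z^2.
  monomial 1·x^2·y^0 ↦ 1·X^2·Y^0·Z^0.
  monomial 1·x^1·y^1 ↦ 1·X^1·Y^1·Z^0.
  monomial -2·x^1·y^0 ↦ -2·X^1·Y^0·Z^1.
  monomial 2·x^0·y^2 ↦ 2·X^0·Y^2·Z^0.
  monomial 1·x^0·y^1 ↦ 1·X^0·Y^1·Z^1.
  monomial 2·x^0·y^0 ↦ 2·X^0·Y^0·Z^2.
Collecting: F(X, Y, Z) = X**2 + X*Y - 2*X*Z + 2*Y**2 + Y*Z + 2*Z**2.


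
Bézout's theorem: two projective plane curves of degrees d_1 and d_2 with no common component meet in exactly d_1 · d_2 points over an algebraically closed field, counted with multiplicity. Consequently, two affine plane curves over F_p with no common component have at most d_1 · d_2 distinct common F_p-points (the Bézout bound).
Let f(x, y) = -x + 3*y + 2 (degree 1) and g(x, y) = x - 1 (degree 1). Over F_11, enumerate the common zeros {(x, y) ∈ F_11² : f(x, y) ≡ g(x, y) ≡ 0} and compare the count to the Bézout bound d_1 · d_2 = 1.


Common zeros: {(1, 7)}; count = 1; Bézout bound = 1.

deg(f) = 1, deg(g) = 1, so Bézout bound = 1.
Scan x ∈ F_11. For each x, list the y ∈ F_11 with f(x, y) ≡ 0 and those with g(x, y) ≡ 0 (mod 11); the common zeros in that column are the intersection.
  x = 0: f ≡ 0 at y ∈ {3}; g ≡ 0 at y ∈ ∅; common: ∅.
  x = 1: f ≡ 0 at y ∈ {7}; g ≡ 0 at y ∈ {0, 1, 2, 3, 4, 5, 6, 7, 8, 9, 10}; common: {7}.
  x = 2: f ≡ 0 at y ∈ {0}; g ≡ 0 at y ∈ ∅; common: ∅.
  x = 3: f ≡ 0 at y ∈ {4}; g ≡ 0 at y ∈ ∅; common: ∅.
  x = 4: f ≡ 0 at y ∈ {8}; g ≡ 0 at y ∈ ∅; common: ∅.
  x = 5: f ≡ 0 at y ∈ {1}; g ≡ 0 at y ∈ ∅; common: ∅.
  x = 6: f ≡ 0 at y ∈ {5}; g ≡ 0 at y ∈ ∅; common: ∅.
  x = 7: f ≡ 0 at y ∈ {9}; g ≡ 0 at y ∈ ∅; common: ∅.
  x = 8: f ≡ 0 at y ∈ {2}; g ≡ 0 at y ∈ ∅; common: ∅.
  x = 9: f ≡ 0 at y ∈ {6}; g ≡ 0 at y ∈ ∅; common: ∅.
  x = 10: f ≡ 0 at y ∈ {10}; g ≡ 0 at y ∈ ∅; common: ∅.
Collecting: common zeros = {(1, 7)}, so the count is 1.
Comparison with the Bézout bound: 1 ≤ 1 = deg(f)·deg(g), as expected for curves with no common component (the bound is attained).


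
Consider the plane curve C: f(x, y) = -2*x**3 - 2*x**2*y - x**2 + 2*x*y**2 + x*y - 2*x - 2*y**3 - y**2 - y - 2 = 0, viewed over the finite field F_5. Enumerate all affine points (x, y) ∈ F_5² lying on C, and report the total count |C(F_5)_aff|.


Affine F_5-points: {(0, 4), (1, 1), (4, 2)}; count = 3.

For each of the 25 pairs (x, y) ∈ F_5², evaluate f(x, y) mod 5. Record the zeros.
  x = 0: [0↦3, 1↦4, 2↦1, 3↦2, 4↦0]  zeros at y ∈ {4}
  x = 1: [0↦3, 1↦0, 2↦2, 3↦2, 4↦3]  zeros at y ∈ {1}
  x = 2: [0↦4, 1↦3, 2↦1, 3↦1, 4↦1]  zeros at y ∈ ∅
  x = 3: [0↦4, 1↦1, 2↦1, 3↦2, 4↦2]  zeros at y ∈ ∅
  x = 4: [0↦1, 1↦2, 2↦0, 3↦3, 4↦4]  zeros at y ∈ {2}
Collecting zeros: affine points = {(0, 4), (1, 1), (4, 2)}.
Total count |C(F_5)_aff| = 3.


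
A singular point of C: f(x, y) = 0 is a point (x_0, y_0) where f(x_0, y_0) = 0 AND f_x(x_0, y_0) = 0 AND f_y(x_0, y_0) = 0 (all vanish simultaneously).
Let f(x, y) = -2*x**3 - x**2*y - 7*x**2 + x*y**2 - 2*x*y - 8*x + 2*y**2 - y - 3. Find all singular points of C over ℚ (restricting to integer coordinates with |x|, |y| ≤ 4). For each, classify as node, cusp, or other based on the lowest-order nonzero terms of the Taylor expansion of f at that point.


Singular points: {(-1, 0)}; classification: node.

Compute partial derivatives:
  f_x = -6*x**2 - 2*x*y - 14*x + y**2 - 2*y - 8.
  f_y = -x**2 + 2*x*y - 2*x + 4*y - 1.
Scan x_0 ∈ {−4, ..., 4}. For each x_0, f_y(x_0, y) is a polynomial in y; find its integer roots y ∈ {−4, ..., 4}, then test f_x and f at those candidates.
  x = -4: f_y(-4, y) = -4*y - 9; no integer root y with |y| ≤ 4.
  x = -3: f_y(-3, y) = -2*y - 4; vanishes at y ∈ {-2}. (-3, -2): f_x = -24 ≠ 0.
  x = -2: f_y(-2, y) = -1; no integer root y with |y| ≤ 4.
  x = -1: f_y(-1, y) = 2*y; vanishes at y ∈ {0}. (-1, 0): f_x = 0, f = 0 — SINGULAR.
  x = 0: f_y(0, y) = 4*y - 1; no integer root y with |y| ≤ 4.
  x = 1: f_y(1, y) = 6*y - 4; no integer root y with |y| ≤ 4.
  x = 2: f_y(2, y) = 8*y - 9; no integer root y with |y| ≤ 4.
  x = 3: f_y(3, y) = 10*y - 16; no integer root y with |y| ≤ 4.
  x = 4: f_y(4, y) = 12*y - 25; no integer root y with |y| ≤ 4.
Only singular point on the grid: (-1, 0).
Classify: substitute x = -1 + u, y = 0 + v and expand: f = -2*u**3 - u**2*v - u**2 + u*v**2 + v**2.
No constant or linear terms (consistent with a singular point). Quadratic part: -u**2 + v**2. Cubic part: -2*u**3 - u**2*v + u*v**2.
The quadratic part v**2 - u**2 = (v − u)(v + u) splits into two distinct linear factors, so there are two distinct tangent lines y − 0 = ±(x − -1) — this is a node (ordinary double point).
Classification: node.


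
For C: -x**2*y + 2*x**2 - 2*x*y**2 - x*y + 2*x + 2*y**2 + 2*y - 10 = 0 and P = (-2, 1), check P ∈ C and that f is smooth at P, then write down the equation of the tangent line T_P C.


Tangent line at P: -5*x + 12*y - 22 = 0.

Step 1: f(-2, 1) = 0, so P lies on C.
Step 2: partial derivatives
  f_x(x, y) = -2*x*y + 4*x - 2*y**2 - y + 2, f_y(x, y) = -x**2 - 4*x*y - x + 4*y + 2.
  f_x(P) = -5, f_y(P) = 12 (gradient nonzero, so P is smooth).
Step 3: tangent line at P: -5·(x − -2) + 12·(y − 1) = 0.
Expanding: -5*x + 12*y - 22 = 0.


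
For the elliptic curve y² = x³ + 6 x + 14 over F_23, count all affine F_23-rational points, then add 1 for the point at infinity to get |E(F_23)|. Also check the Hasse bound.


Affine points = {(3, 6), (3, 17), (5, 10), (5, 13), (6, 6), (6, 17), (7, 10), (7, 13), (10, 4), (10, 19), (11, 10), (11, 13), (13, 9), (13, 14), (14, 6), (14, 17), (15, 11), (15, 12), (19, 8), (19, 15)}; affine count = 20; |E(F_23)| = 21.

Discriminant check: Δ ∝ 4a³ + 27b² = 4·6³ + 27·14² = 4·216 + 27·196 ≡ 15 (mod 23). Nonzero ⇒ E is nonsingular.
For each x ∈ F_23, compute rhs = x³ + 6·x + 14 mod 23, then count y ∈ F_23 with y² ≡ rhs.
  x = 0: rhs = 14, matching y values: none (0 points).
  x = 1: rhs = 21, matching y values: none (0 points).
  x = 2: rhs = 11, matching y values: none (0 points).
  x = 3: rhs = 13, matching y values: 6, 17 (2 points).
  x = 4: rhs = 10, matching y values: none (0 points).
  x = 5: rhs = 8, matching y values: 10, 13 (2 points).
  x = 6: rhs = 13, matching y values: 6, 17 (2 points).
  x = 7: rhs = 8, matching y values: 10, 13 (2 points).
  x = 8: rhs = 22, matching y values: none (0 points).
  x = 9: rhs = 15, matching y values: none (0 points).
  x = 10: rhs = 16, matching y values: 4, 19 (2 points).
  x = 11: rhs = 8, matching y values: 10, 13 (2 points).
  x = 12: rhs = 20, matching y values: none (0 points).
  x = 13: rhs = 12, matching y values: 9, 14 (2 points).
  x = 14: rhs = 13, matching y values: 6, 17 (2 points).
  x = 15: rhs = 6, matching y values: 11, 12 (2 points).
  x = 16: rhs = 20, matching y values: none (0 points).
  x = 17: rhs = 15, matching y values: none (0 points).
  x = 18: rhs = 20, matching y values: none (0 points).
  x = 19: rhs = 18, matching y values: 8, 15 (2 points).
  x = 20: rhs = 15, matching y values: none (0 points).
  x = 21: rhs = 17, matching y values: none (0 points).
  x = 22: rhs = 7, matching y values: none (0 points).
Total affine count: 20.
Full point count |E(F_23)| = 20 + 1 = 21.
Hasse bound: |21 − (23+1)| = |-3| = 3 ≤ 2√23 ≈ 9.5917 ✓.


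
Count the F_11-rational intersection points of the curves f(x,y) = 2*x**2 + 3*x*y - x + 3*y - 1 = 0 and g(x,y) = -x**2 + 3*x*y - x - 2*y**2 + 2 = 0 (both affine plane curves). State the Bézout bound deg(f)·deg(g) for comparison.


Common zeros: {(1, 0), (3, 8), (7, 10), (8, 7)}; count = 4; Bézout bound = 4.

deg(f) = 2, deg(g) = 2, so Bézout bound = 4.
Scan x ∈ F_11. For each x, list the y ∈ F_11 with f(x, y) ≡ 0 and those with g(x, y) ≡ 0 (mod 11); the common zeros in that column are the intersection.
  x = 0: f ≡ 0 at y ∈ {4}; g ≡ 0 at y ∈ {1, 10}; common: ∅.
  x = 1: f ≡ 0 at y ∈ {0}; g ≡ 0 at y ∈ {0, 7}; common: {0}.
  x = 2: f ≡ 0 at y ∈ {8}; g ≡ 0 at y ∈ {1, 2}; common: ∅.
  x = 3: f ≡ 0 at y ∈ {8}; g ≡ 0 at y ∈ {2, 8}; common: {8}.
  x = 4: f ≡ 0 at y ∈ {7}; g ≡ 0 at y ∈ {3}; common: ∅.
  x = 5: f ≡ 0 at y ∈ {0}; g ≡ 0 at y ∈ {4, 9}; common: ∅.
  x = 6: f ≡ 0 at y ∈ {10}; g ≡ 0 at y ∈ {4, 5}; common: ∅.
  x = 7: f ≡ 0 at y ∈ {10}; g ≡ 0 at y ∈ {6, 10}; common: {10}.
  x = 8: f ≡ 0 at y ∈ {7}; g ≡ 0 at y ∈ {5, 7}; common: {7}.
  x = 9: f ≡ 0 at y ∈ {3}; g ≡ 0 at y ∈ {0, 8}; common: ∅.
  x = 10: f ≡ 0 at y ∈ ∅; g ≡ 0 at y ∈ {6, 9}; common: ∅.
Collecting: common zeros = {(1, 0), (3, 8), (7, 10), (8, 7)}, so the count is 4.
Comparison with the Bézout bound: 4 ≤ 4 = deg(f)·deg(g), as expected for curves with no common component (the bound is attained).


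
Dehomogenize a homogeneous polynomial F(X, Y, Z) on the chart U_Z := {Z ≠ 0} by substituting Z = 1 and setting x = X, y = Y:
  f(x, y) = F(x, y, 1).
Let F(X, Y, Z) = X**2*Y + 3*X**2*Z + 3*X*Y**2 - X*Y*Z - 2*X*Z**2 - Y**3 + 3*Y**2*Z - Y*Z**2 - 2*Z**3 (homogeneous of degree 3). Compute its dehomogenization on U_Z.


f(x, y) = x**2*y + 3*x**2 + 3*x*y**2 - x*y - 2*x - y**3 + 3*y**2 - y - 2

On U_Z we set Z = 1. Each monomial c·X^i·Y^j·Z^k in F becomes c·x^i·y^j·1^k = c·x^i·y^j.
Substituting Z = 1: F(X, Y, 1) = x**2*y + 3*x**2 + 3*x*y**2 - x*y - 2*x - y**3 + 3*y**2 - y - 2.
Note: deg(f) ≤ deg(F) = 3; strict inequality happens when F is divisible by Z (lost terms).


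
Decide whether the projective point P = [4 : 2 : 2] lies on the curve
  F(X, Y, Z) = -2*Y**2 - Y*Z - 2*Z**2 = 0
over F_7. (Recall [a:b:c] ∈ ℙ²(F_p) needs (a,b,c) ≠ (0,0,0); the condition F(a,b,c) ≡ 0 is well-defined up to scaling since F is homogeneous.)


F(4,2,2) ≡ 1 (mod 7); P is NOT on the curve.

Evaluate F(4, 2, 2) term-by-term (mod 7).
  -2*Y**2 ↦ -2·1·4·1 = -8
  -Y*Z ↦ -1·1·2·2 = -4
  -2*Z**2 ↦ -2·1·1·4 = -8
Sum: F(4, 2, 2) = (-8) + (-4) + (-8) = -20.
Reducing mod 7: -20 ≡ 1 (mod 7).
Since F(a, b, c) ≡ 1 ≠ 0 (mod 7), P does NOT lie on the curve.


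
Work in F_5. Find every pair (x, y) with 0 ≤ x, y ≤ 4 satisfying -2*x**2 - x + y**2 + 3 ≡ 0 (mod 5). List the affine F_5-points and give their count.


Affine F_5-points: {(1, 0)}; count = 1.

For each of the 25 pairs (x, y) ∈ F_5², evaluate f(x, y) mod 5. Record the zeros.
  x = 0: [0↦3, 1↦4, 2↦2, 3↦2, 4↦4]  zeros at y ∈ ∅
  x = 1: [0↦0, 1↦1, 2↦4, 3↦4, 4↦1]  zeros at y ∈ {0}
  x = 2: [0↦3, 1↦4, 2↦2, 3↦2, 4↦4]  zeros at y ∈ ∅
  x = 3: [0↦2, 1↦3, 2↦1, 3↦1, 4↦3]  zeros at y ∈ ∅
  x = 4: [0↦2, 1↦3, 2↦1, 3↦1, 4↦3]  zeros at y ∈ ∅
Collecting zeros: affine points = {(1, 0)}.
Total count |C(F_5)_aff| = 1.


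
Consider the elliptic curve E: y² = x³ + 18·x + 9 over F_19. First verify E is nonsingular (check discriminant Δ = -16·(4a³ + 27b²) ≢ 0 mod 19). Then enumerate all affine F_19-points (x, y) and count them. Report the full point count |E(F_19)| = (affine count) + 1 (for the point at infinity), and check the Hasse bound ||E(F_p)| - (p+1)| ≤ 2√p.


Affine points = {(0, 3), (0, 16), (1, 3), (1, 16), (8, 0), (9, 8), (9, 11), (10, 7), (10, 12), (15, 5), (15, 14), (16, 2), (16, 17), (18, 3), (18, 16)}; affine count = 15; |E(F_19)| = 16.

Discriminant check: Δ ∝ 4a³ + 27b² = 4·18³ + 27·9² = 4·5832 + 27·81 ≡ 17 (mod 19). Nonzero ⇒ E is nonsingular.
For each x ∈ F_19, compute rhs = x³ + 18·x + 9 mod 19, then count y ∈ F_19 with y² ≡ rhs.
  x = 0: rhs = 9, matching y values: 3, 16 (2 points).
  x = 1: rhs = 9, matching y values: 3, 16 (2 points).
  x = 2: rhs = 15, matching y values: none (0 points).
  x = 3: rhs = 14, matching y values: none (0 points).
  x = 4: rhs = 12, matching y values: none (0 points).
  x = 5: rhs = 15, matching y values: none (0 points).
  x = 6: rhs = 10, matching y values: none (0 points).
  x = 7: rhs = 3, matching y values: none (0 points).
  x = 8: rhs = 0, matching y values: 0 (1 points).
  x = 9: rhs = 7, matching y values: 8, 11 (2 points).
  x = 10: rhs = 11, matching y values: 7, 12 (2 points).
  x = 11: rhs = 18, matching y values: none (0 points).
  x = 12: rhs = 15, matching y values: none (0 points).
  x = 13: rhs = 8, matching y values: none (0 points).
  x = 14: rhs = 3, matching y values: none (0 points).
  x = 15: rhs = 6, matching y values: 5, 14 (2 points).
  x = 16: rhs = 4, matching y values: 2, 17 (2 points).
  x = 17: rhs = 3, matching y values: none (0 points).
  x = 18: rhs = 9, matching y values: 3, 16 (2 points).
Total affine count: 15.
Full point count |E(F_19)| = 15 + 1 = 16.
Hasse bound: |16 − (19+1)| = |-4| = 4 ≤ 2√19 ≈ 8.7178 ✓.


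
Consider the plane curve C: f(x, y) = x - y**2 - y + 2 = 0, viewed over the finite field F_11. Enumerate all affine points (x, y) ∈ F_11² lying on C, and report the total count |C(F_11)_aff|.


Affine F_11-points: {(0, 1), (0, 9), (4, 2), (4, 8), (6, 5), (7, 4), (7, 6), (9, 0), (9, 10), (10, 3), (10, 7)}; count = 11.

For each of the 121 pairs (x, y) ∈ F_11², evaluate f(x, y) mod 11. Record the zeros.
  x = 0: [0↦2, 1↦0, 2↦7, 3↦1, 4↦4, 5↦5, 6↦4, 7↦1, 8↦7, 9↦0, 10↦2]  zeros at y ∈ {1, 9}
  x = 1: [0↦3, 1↦1, 2↦8, 3↦2, 4↦5, 5↦6, 6↦5, 7↦2, 8↦8, 9↦1, 10↦3]  zeros at y ∈ ∅
  x = 2: [0↦4, 1↦2, 2↦9, 3↦3, 4↦6, 5↦7, 6↦6, 7↦3, 8↦9, 9↦2, 10↦4]  zeros at y ∈ ∅
  x = 3: [0↦5, 1↦3, 2↦10, 3↦4, 4↦7, 5↦8, 6↦7, 7↦4, 8↦10, 9↦3, 10↦5]  zeros at y ∈ ∅
  x = 4: [0↦6, 1↦4, 2↦0, 3↦5, 4↦8, 5↦9, 6↦8, 7↦5, 8↦0, 9↦4, 10↦6]  zeros at y ∈ {2, 8}
  x = 5: [0↦7, 1↦5, 2↦1, 3↦6, 4↦9, 5↦10, 6↦9, 7↦6, 8↦1, 9↦5, 10↦7]  zeros at y ∈ ∅
  x = 6: [0↦8, 1↦6, 2↦2, 3↦7, 4↦10, 5↦0, 6↦10, 7↦7, 8↦2, 9↦6, 10↦8]  zeros at y ∈ {5}
  x = 7: [0↦9, 1↦7, 2↦3, 3↦8, 4↦0, 5↦1, 6↦0, 7↦8, 8↦3, 9↦7, 10↦9]  zeros at y ∈ {4, 6}
  x = 8: [0↦10, 1↦8, 2↦4, 3↦9, 4↦1, 5↦2, 6↦1, 7↦9, 8↦4, 9↦8, 10↦10]  zeros at y ∈ ∅
  x = 9: [0↦0, 1↦9, 2↦5, 3↦10, 4↦2, 5↦3, 6↦2, 7↦10, 8↦5, 9↦9, 10↦0]  zeros at y ∈ {0, 10}
  x = 10: [0↦1, 1↦10, 2↦6, 3↦0, 4↦3, 5↦4, 6↦3, 7↦0, 8↦6, 9↦10, 10↦1]  zeros at y ∈ {3, 7}
Collecting zeros: affine points = {(0, 1), (0, 9), (4, 2), (4, 8), (6, 5), (7, 4), (7, 6), (9, 0), (9, 10), (10, 3), (10, 7)}.
Total count |C(F_11)_aff| = 11.


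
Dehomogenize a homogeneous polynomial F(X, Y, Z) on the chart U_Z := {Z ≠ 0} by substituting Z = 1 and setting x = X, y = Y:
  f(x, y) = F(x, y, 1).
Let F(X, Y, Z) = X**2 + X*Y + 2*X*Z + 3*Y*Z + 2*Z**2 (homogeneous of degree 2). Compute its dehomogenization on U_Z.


f(x, y) = x**2 + x*y + 2*x + 3*y + 2

On U_Z we set Z = 1. Each monomial c·X^i·Y^j·Z^k in F becomes c·x^i·y^j·1^k = c·x^i·y^j.
Substituting Z = 1: F(X, Y, 1) = x**2 + x*y + 2*x + 3*y + 2.
Note: deg(f) ≤ deg(F) = 2; strict inequality happens when F is divisible by Z (lost terms).


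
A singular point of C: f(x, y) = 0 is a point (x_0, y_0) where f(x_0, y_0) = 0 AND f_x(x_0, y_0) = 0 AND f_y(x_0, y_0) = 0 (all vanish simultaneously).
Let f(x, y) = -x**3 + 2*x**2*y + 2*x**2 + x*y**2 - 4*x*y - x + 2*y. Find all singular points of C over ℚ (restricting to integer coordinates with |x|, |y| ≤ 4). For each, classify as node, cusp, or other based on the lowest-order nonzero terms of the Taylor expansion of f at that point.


Singular points: {(1, 0)}; classification: node.

Compute partial derivatives:
  f_x = -3*x**2 + 4*x*y + 4*x + y**2 - 4*y - 1.
  f_y = 2*x**2 + 2*x*y - 4*x + 2.
Scan x_0 ∈ {−4, ..., 4}. For each x_0, f_y(x_0, y) is a polynomial in y; find its integer roots y ∈ {−4, ..., 4}, then test f_x and f at those candidates.
  x = -4: f_y(-4, y) = 50 - 8*y; no integer root y with |y| ≤ 4.
  x = -3: f_y(-3, y) = 32 - 6*y; no integer root y with |y| ≤ 4.
  x = -2: f_y(-2, y) = 18 - 4*y; no integer root y with |y| ≤ 4.
  x = -1: f_y(-1, y) = 8 - 2*y; vanishes at y ∈ {4}. (-1, 4): f_x = -24 ≠ 0.
  x = 0: f_y(0, y) = 2; no integer root y with |y| ≤ 4.
  x = 1: f_y(1, y) = 2*y; vanishes at y ∈ {0}. (1, 0): f_x = 0, f = 0 — SINGULAR.
  x = 2: f_y(2, y) = 4*y + 2; no integer root y with |y| ≤ 4.
  x = 3: f_y(3, y) = 6*y + 8; no integer root y with |y| ≤ 4.
  x = 4: f_y(4, y) = 8*y + 18; no integer root y with |y| ≤ 4.
Only singular point on the grid: (1, 0).
Classify: substitute x = 1 + u, y = 0 + v and expand: f = -u**3 + 2*u**2*v - u**2 + u*v**2 + v**2.
No constant or linear terms (consistent with a singular point). Quadratic part: -u**2 + v**2. Cubic part: -u**3 + 2*u**2*v + u*v**2.
The quadratic part v**2 - u**2 = (v − u)(v + u) splits into two distinct linear factors, so there are two distinct tangent lines y − 0 = ±(x − 1) — this is a node (ordinary double point).
Classification: node.


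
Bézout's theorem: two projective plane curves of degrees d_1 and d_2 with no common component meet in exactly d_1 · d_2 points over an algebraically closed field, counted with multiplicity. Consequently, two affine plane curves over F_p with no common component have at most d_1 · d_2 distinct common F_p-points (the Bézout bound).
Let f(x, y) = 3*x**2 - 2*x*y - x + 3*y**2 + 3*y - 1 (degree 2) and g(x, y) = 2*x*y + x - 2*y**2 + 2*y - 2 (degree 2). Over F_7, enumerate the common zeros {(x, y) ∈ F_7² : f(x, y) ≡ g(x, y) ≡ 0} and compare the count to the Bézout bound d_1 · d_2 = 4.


Common zeros: {(0, 3)}; count = 1; Bézout bound = 4.

deg(f) = 2, deg(g) = 2, so Bézout bound = 4.
Scan x ∈ F_7. For each x, list the y ∈ F_7 with f(x, y) ≡ 0 and those with g(x, y) ≡ 0 (mod 7); the common zeros in that column are the intersection.
  x = 0: f ≡ 0 at y ∈ {3}; g ≡ 0 at y ∈ {3, 5}; common: {3}.
  x = 1: f ≡ 0 at y ∈ ∅; g ≡ 0 at y ∈ {3, 6}; common: ∅.
  x = 2: f ≡ 0 at y ∈ ∅; g ≡ 0 at y ∈ {0, 3}; common: ∅.
  x = 3: f ≡ 0 at y ∈ ∅; g ≡ 0 at y ∈ {1, 3}; common: ∅.
  x = 4: f ≡ 0 at y ∈ ∅; g ≡ 0 at y ∈ {2, 3}; common: ∅.
  x = 5: f ≡ 0 at y ∈ ∅; g ≡ 0 at y ∈ {3}; common: ∅.
  x = 6: f ≡ 0 at y ∈ ∅; g ≡ 0 at y ∈ {3, 4}; common: ∅.
Collecting: common zeros = {(0, 3)}, so the count is 1.
Comparison with the Bézout bound: 1 ≤ 4 = deg(f)·deg(g), as expected for curves with no common component (the affine F_7-count falls short of the bound because intersections may lie at infinity, over extension fields, or carry multiplicity).


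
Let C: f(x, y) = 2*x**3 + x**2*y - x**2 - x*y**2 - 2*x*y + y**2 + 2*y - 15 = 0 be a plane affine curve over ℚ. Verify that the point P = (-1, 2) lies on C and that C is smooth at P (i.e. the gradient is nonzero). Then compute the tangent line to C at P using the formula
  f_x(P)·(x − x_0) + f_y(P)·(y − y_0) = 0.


Tangent line at P: -4*x + 13*y - 30 = 0.

Step 1: f(-1, 2) = 0, so P lies on C.
Step 2: partial derivatives
  f_x(x, y) = 6*x**2 + 2*x*y - 2*x - y**2 - 2*y, f_y(x, y) = x**2 - 2*x*y - 2*x + 2*y + 2.
  f_x(P) = -4, f_y(P) = 13 (gradient nonzero, so P is smooth).
Step 3: tangent line at P: -4·(x − -1) + 13·(y − 2) = 0.
Expanding: -4*x + 13*y - 30 = 0.


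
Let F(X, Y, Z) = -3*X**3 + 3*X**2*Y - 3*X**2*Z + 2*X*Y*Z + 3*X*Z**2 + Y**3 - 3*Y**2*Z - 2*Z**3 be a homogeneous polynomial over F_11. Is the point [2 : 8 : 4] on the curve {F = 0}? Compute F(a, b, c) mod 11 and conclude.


F(2,8,4) ≡ 7 (mod 11); P is NOT on the curve.

Evaluate F(2, 8, 4) term-by-term (mod 11).
  -3*X**3 ↦ -3·8·1·1 = -24
  3*X**2*Y ↦ 3·4·8·1 = 96
  -3*X**2*Z ↦ -3·4·1·4 = -48
  2*X*Y*Z ↦ 2·2·8·4 = 128
  3*X*Z**2 ↦ 3·2·1·16 = 96
  Y**3 ↦ 1·1·512·1 = 512
  -3*Y**2*Z ↦ -3·1·64·4 = -768
  -2*Z**3 ↦ -2·1·1·64 = -128
Sum: F(2, 8, 4) = (-24) + (96) + (-48) + (128) + (96) + (512) + (-768) + (-128) = -136.
Reducing mod 11: -136 ≡ 7 (mod 11).
Since F(a, b, c) ≡ 7 ≠ 0 (mod 11), P does NOT lie on the curve.


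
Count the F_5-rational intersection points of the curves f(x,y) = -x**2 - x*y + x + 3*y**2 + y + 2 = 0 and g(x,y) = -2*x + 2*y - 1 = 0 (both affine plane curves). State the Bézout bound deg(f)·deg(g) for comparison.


Common zeros: {(1, 4), (2, 0)}; count = 2; Bézout bound = 2.

deg(f) = 2, deg(g) = 1, so Bézout bound = 2.
Scan x ∈ F_5. For each x, list the y ∈ F_5 with f(x, y) ≡ 0 and those with g(x, y) ≡ 0 (mod 5); the common zeros in that column are the intersection.
  x = 0: f ≡ 0 at y ∈ ∅; g ≡ 0 at y ∈ {3}; common: ∅.
  x = 1: f ≡ 0 at y ∈ {1, 4}; g ≡ 0 at y ∈ {4}; common: {4}.
  x = 2: f ≡ 0 at y ∈ {0, 2}; g ≡ 0 at y ∈ {0}; common: {0}.
  x = 3: f ≡ 0 at y ∈ ∅; g ≡ 0 at y ∈ {1}; common: ∅.
  x = 4: f ≡ 0 at y ∈ {0, 1}; g ≡ 0 at y ∈ {2}; common: ∅.
Collecting: common zeros = {(1, 4), (2, 0)}, so the count is 2.
Comparison with the Bézout bound: 2 ≤ 2 = deg(f)·deg(g), as expected for curves with no common component (the bound is attained).


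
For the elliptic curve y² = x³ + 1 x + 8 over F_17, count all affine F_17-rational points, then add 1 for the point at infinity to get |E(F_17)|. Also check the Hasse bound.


Affine points = {(0, 5), (0, 12), (2, 1), (2, 16), (3, 2), (3, 15), (4, 5), (4, 12), (5, 6), (5, 11), (6, 3), (6, 14), (7, 1), (7, 16), (8, 1), (8, 16), (9, 7), (9, 10), (10, 7), (10, 10), (13, 5), (13, 12), (15, 7), (15, 10)}; affine count = 24; |E(F_17)| = 25.

Discriminant check: Δ ∝ 4a³ + 27b² = 4·1³ + 27·8² = 4·1 + 27·64 ≡ 15 (mod 17). Nonzero ⇒ E is nonsingular.
For each x ∈ F_17, compute rhs = x³ + 1·x + 8 mod 17, then count y ∈ F_17 with y² ≡ rhs.
  x = 0: rhs = 8, matching y values: 5, 12 (2 points).
  x = 1: rhs = 10, matching y values: none (0 points).
  x = 2: rhs = 1, matching y values: 1, 16 (2 points).
  x = 3: rhs = 4, matching y values: 2, 15 (2 points).
  x = 4: rhs = 8, matching y values: 5, 12 (2 points).
  x = 5: rhs = 2, matching y values: 6, 11 (2 points).
  x = 6: rhs = 9, matching y values: 3, 14 (2 points).
  x = 7: rhs = 1, matching y values: 1, 16 (2 points).
  x = 8: rhs = 1, matching y values: 1, 16 (2 points).
  x = 9: rhs = 15, matching y values: 7, 10 (2 points).
  x = 10: rhs = 15, matching y values: 7, 10 (2 points).
  x = 11: rhs = 7, matching y values: none (0 points).
  x = 12: rhs = 14, matching y values: none (0 points).
  x = 13: rhs = 8, matching y values: 5, 12 (2 points).
  x = 14: rhs = 12, matching y values: none (0 points).
  x = 15: rhs = 15, matching y values: 7, 10 (2 points).
  x = 16: rhs = 6, matching y values: none (0 points).
Total affine count: 24.
Full point count |E(F_17)| = 24 + 1 = 25.
Hasse bound: |25 − (17+1)| = |7| = 7 ≤ 2√17 ≈ 8.2462 ✓.


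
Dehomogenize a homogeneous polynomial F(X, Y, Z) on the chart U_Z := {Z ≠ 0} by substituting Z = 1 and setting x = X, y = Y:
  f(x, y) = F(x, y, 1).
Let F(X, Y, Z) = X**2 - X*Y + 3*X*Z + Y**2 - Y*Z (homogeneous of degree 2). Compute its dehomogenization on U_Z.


f(x, y) = x**2 - x*y + 3*x + y**2 - y

On U_Z we set Z = 1. Each monomial c·X^i·Y^j·Z^k in F becomes c·x^i·y^j·1^k = c·x^i·y^j.
Substituting Z = 1: F(X, Y, 1) = x**2 - x*y + 3*x + y**2 - y.
Note: deg(f) ≤ deg(F) = 2; strict inequality happens when F is divisible by Z (lost terms).


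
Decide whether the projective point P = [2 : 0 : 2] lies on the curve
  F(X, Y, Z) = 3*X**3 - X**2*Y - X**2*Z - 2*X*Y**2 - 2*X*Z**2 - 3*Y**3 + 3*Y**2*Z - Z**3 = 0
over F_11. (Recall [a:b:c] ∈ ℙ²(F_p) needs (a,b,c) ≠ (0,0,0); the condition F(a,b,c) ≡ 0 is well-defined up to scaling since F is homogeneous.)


F(2,0,2) ≡ 3 (mod 11); P is NOT on the curve.

Evaluate F(2, 0, 2) term-by-term (mod 11).
  3*X**3 ↦ 3·8·1·1 = 24
  -X**2*Y ↦ -1·4·0·1 = 0
  -X**2*Z ↦ -1·4·1·2 = -8
  -2*X*Y**2 ↦ -2·2·0·1 = 0
  -2*X*Z**2 ↦ -2·2·1·4 = -16
  -3*Y**3 ↦ -3·1·0·1 = 0
  3*Y**2*Z ↦ 3·1·0·2 = 0
  -Z**3 ↦ -1·1·1·8 = -8
Sum: F(2, 0, 2) = (24) + (0) + (-8) + (0) + (-16) + (0) + (0) + (-8) = -8.
Reducing mod 11: -8 ≡ 3 (mod 11).
Since F(a, b, c) ≡ 3 ≠ 0 (mod 11), P does NOT lie on the curve.
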